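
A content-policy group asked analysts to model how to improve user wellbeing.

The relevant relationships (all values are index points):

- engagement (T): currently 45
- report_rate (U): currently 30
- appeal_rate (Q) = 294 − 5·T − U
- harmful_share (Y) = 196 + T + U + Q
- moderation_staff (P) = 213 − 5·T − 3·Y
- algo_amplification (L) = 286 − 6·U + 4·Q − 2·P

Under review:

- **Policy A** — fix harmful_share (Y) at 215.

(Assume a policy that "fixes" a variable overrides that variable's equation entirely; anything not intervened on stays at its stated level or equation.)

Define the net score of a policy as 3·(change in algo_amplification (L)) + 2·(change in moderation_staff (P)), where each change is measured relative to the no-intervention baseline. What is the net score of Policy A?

-1140

Baseline:
  T = 45
  U = 30
  Q = 294 − 5·45 − 30 = 39
  Y = 196 + 45 + 30 + 39 = 310
  P = 213 − 5·45 − 3·310 = -942
  L = 286 − 6·30 + 4·39 − 2·(-942) = 2146
Policy A (Y := 215):
  T = 45
  U = 30
  Q = 294 − 5·45 − 30 = 39
  Y = 215
  P = 213 − 5·45 − 3·215 = -657
  L = 286 − 6·30 + 4·39 − 2·(-657) = 1576
ΔL = 1576 − 2146 = -570; ΔP = -657 − (-942) = 285
Score = 3·(-570) + 2·285 = -1140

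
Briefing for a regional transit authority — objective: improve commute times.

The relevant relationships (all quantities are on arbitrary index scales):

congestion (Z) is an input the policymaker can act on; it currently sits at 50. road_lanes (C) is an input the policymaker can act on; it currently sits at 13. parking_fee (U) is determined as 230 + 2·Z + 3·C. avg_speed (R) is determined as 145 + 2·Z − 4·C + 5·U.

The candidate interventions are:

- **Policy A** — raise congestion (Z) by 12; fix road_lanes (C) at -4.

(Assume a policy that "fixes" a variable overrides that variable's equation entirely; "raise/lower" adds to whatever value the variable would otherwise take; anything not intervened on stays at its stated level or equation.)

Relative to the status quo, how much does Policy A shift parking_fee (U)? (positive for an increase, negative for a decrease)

Baseline:
  Z = 50
  C = 13
  U = 230 + 2·50 + 3·13 = 369
Policy A (Z + 12, C := -4):
  Z = 50 + 12 = 62
  C = -4
  U = 230 + 2·62 + 3·(-4) = 342
Change in U: 342 − 369 = -27

-27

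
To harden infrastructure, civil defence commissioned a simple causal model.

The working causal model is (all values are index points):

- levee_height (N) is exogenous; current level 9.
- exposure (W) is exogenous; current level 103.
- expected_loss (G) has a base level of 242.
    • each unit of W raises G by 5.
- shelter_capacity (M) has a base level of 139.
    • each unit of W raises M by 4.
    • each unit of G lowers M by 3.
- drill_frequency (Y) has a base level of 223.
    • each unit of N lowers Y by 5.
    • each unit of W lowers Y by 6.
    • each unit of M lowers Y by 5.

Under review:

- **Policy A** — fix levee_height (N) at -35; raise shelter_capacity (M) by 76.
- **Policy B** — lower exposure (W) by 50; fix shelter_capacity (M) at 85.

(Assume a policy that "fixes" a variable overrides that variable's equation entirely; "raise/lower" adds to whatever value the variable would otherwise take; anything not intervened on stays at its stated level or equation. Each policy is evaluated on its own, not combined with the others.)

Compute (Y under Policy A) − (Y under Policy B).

8565

Policy A (N := -35, M + 76):
  N = -35
  W = 103
  G = 242 + 5·103 = 757
  M = 139 + 4·103 − 3·757 (+76 from intervention) = -1644
  Y = 223 − 5·(-35) − 6·103 − 5·(-1644) = 8000
Policy B (W − 50, M := 85):
  N = 9
  W = 103 − 50 = 53
  G = 242 + 5·53 = 507
  M = 85
  Y = 223 − 5·9 − 6·53 − 5·85 = -565
Y: 8000 − (-565) = 8565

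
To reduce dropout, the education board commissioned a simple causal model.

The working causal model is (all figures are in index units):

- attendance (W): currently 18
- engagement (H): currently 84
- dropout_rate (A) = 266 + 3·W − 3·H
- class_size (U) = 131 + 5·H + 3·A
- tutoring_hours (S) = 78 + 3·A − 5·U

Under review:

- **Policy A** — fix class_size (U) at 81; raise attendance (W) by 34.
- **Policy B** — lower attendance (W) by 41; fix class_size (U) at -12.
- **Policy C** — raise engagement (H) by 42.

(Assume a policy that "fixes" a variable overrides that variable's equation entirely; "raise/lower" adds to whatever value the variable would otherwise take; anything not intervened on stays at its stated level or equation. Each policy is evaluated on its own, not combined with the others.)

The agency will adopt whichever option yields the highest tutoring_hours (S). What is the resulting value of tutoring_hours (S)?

183

Policy A (U := 81, W + 34):
  W = 18 + 34 = 52
  H = 84
  A = 266 + 3·52 − 3·84 = 170
  U = 81
  S = 78 + 3·170 − 5·81 = 183
Policy B (W − 41, U := -12):
  W = 18 − 41 = -23
  H = 84
  A = 266 + 3·(-23) − 3·84 = -55
  U = -12
  S = 78 + 3·(-55) − 5·(-12) = -27
Policy C (H + 42):
  W = 18
  H = 84 + 42 = 126
  A = 266 + 3·18 − 3·126 = -58
  U = 131 + 5·126 + 3·(-58) = 587
  S = 78 + 3·(-58) − 5·587 = -3031
Comparing — Policy A: S=183, Policy B: S=-27, Policy C: S=-3031. Highest is 183 (Policy A).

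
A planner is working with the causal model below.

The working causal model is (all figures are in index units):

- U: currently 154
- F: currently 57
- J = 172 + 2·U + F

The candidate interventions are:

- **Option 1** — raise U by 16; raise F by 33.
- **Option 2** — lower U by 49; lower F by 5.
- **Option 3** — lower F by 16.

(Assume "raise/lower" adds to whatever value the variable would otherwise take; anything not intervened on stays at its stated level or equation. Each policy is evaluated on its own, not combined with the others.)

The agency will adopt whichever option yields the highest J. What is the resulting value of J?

602

Option 1 (U + 16, F + 33):
  U = 154 + 16 = 170
  F = 57 + 33 = 90
  J = 172 + 2·170 + 90 = 602
Option 2 (U − 49, F − 5):
  U = 154 − 49 = 105
  F = 57 − 5 = 52
  J = 172 + 2·105 + 52 = 434
Option 3 (F − 16):
  U = 154
  F = 57 − 16 = 41
  J = 172 + 2·154 + 41 = 521
Comparing — Option 1: J=602, Option 2: J=434, Option 3: J=521. Highest is 602 (Option 1).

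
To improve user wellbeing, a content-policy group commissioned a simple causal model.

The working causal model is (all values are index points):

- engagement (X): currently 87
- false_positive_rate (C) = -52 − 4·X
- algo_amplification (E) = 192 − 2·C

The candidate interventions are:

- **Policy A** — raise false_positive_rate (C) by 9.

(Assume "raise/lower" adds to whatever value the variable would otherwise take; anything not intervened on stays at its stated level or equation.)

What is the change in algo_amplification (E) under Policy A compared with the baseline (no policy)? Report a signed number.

Baseline:
  X = 87
  C = -52 − 4·87 = -400
  E = 192 − 2·(-400) = 992
Policy A (C + 9):
  X = 87
  C = -52 − 4·87 (+9 from intervention) = -391
  E = 192 − 2·(-391) = 974
Change in E: 974 − 992 = -18

-18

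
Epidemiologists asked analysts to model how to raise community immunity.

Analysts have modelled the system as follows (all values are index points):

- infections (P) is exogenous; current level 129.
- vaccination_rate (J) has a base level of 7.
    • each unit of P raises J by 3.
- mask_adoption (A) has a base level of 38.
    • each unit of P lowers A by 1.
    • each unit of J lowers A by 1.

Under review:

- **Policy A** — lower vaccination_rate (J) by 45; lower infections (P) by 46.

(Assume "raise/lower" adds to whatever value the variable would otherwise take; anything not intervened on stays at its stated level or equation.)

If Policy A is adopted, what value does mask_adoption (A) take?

-256

Policy A (J − 45, P − 46):
  P = 129 − 46 = 83
  J = 7 + 3·83 (−45 from intervention) = 211
  A = 38 − 83 − 211 = -256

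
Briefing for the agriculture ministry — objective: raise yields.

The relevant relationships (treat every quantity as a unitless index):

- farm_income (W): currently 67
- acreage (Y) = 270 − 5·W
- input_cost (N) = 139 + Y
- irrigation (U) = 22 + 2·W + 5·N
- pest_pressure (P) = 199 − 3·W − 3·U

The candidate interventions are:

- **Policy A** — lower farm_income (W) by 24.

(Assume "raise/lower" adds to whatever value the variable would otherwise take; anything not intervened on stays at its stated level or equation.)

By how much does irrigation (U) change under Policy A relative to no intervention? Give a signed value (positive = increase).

552

Baseline:
  W = 67
  Y = 270 − 5·67 = -65
  N = 139 + (-65) = 74
  U = 22 + 2·67 + 5·74 = 526
Policy A (W − 24):
  W = 67 − 24 = 43
  Y = 270 − 5·43 = 55
  N = 139 + 55 = 194
  U = 22 + 2·43 + 5·194 = 1078
Change in U: 1078 − 526 = 552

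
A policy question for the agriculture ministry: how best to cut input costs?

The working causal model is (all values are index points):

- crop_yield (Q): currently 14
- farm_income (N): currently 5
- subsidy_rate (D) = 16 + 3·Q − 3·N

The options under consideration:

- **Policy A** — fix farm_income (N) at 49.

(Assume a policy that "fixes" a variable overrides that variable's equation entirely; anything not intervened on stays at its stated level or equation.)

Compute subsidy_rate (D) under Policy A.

Policy A (N := 49):
  Q = 14
  N = 49
  D = 16 + 3·14 − 3·49 = -89

-89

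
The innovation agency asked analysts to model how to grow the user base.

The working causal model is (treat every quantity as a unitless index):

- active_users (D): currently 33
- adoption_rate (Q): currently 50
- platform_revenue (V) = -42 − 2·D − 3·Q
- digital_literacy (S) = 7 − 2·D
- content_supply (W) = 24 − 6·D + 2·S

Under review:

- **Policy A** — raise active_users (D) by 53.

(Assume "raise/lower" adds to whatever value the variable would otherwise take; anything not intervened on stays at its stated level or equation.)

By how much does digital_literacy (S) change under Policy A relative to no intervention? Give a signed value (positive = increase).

Baseline:
  D = 33
  S = 7 − 2·33 = -59
Policy A (D + 53):
  D = 33 + 53 = 86
  S = 7 − 2·86 = -165
Change in S: -165 − (-59) = -106

-106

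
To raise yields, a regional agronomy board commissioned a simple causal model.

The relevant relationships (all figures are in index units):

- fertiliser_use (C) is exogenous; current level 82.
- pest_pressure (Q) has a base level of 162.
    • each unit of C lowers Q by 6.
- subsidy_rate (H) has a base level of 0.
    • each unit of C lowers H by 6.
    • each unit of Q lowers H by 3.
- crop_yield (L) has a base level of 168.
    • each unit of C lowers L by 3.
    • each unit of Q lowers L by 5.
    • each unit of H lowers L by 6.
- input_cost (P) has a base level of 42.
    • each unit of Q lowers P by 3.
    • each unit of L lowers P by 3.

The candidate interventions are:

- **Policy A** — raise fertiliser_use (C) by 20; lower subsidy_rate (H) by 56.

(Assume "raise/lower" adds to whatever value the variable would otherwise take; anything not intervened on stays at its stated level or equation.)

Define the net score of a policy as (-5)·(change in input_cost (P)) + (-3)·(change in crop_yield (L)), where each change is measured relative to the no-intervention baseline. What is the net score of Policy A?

-8568

Baseline:
  C = 82
  Q = 162 − 6·82 = -330
  H = 0 − 6·82 − 3·(-330) = 498
  L = 168 − 3·82 − 5·(-330) − 6·498 = -1416
  P = 42 − 3·(-330) − 3·(-1416) = 5280
Policy A (C + 20, H − 56):
  C = 82 + 20 = 102
  Q = 162 − 6·102 = -450
  H = 0 − 6·102 − 3·(-450) (−56 from intervention) = 682
  L = 168 − 3·102 − 5·(-450) − 6·682 = -1980
  P = 42 − 3·(-450) − 3·(-1980) = 7332
ΔP = 7332 − 5280 = 2052; ΔL = -1980 − (-1416) = -564
Score = (-5)·2052 + (-3)·(-564) = -8568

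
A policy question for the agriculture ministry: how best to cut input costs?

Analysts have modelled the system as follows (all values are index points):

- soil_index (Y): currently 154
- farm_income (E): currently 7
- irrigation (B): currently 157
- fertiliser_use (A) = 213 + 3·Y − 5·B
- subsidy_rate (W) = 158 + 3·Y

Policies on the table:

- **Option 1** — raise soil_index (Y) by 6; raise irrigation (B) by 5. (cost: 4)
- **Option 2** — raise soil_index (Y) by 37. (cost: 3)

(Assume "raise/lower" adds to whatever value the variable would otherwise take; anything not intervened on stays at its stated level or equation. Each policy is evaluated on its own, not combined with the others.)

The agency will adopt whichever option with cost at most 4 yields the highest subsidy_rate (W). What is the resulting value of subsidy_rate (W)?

731

Option 1 (Y + 6, B + 5):
  Y = 154 + 6 = 160
  W = 158 + 3·160 = 638
Option 2 (Y + 37):
  Y = 154 + 37 = 191
  W = 158 + 3·191 = 731
Comparing — Option 1: W=638, Option 2: W=731. Highest is 731 (Option 2).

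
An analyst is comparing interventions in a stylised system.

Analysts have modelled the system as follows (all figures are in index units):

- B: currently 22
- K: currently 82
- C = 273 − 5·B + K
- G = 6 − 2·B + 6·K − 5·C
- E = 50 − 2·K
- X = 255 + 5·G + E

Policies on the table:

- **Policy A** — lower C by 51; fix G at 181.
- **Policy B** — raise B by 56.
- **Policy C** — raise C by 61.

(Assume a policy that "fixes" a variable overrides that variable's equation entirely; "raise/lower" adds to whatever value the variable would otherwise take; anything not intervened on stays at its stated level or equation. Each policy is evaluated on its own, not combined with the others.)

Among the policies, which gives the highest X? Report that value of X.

Policy A (C − 51, G := 181):
  B = 22
  K = 82
  C = 273 − 5·22 + 82 (−51 from intervention) = 194
  G = 181
  E = 50 − 2·82 = -114
  X = 255 + 5·181 + (-114) = 1046
Policy B (B + 56):
  B = 22 + 56 = 78
  K = 82
  C = 273 − 5·78 + 82 = -35
  G = 6 − 2·78 + 6·82 − 5·(-35) = 517
  E = 50 − 2·82 = -114
  X = 255 + 5·517 + (-114) = 2726
Policy C (C + 61):
  B = 22
  K = 82
  C = 273 − 5·22 + 82 (+61 from intervention) = 306
  G = 6 − 2·22 + 6·82 − 5·306 = -1076
  E = 50 − 2·82 = -114
  X = 255 + 5·(-1076) + (-114) = -5239
Comparing — Policy A: X=1046, Policy B: X=2726, Policy C: X=-5239. Highest is 2726 (Policy B).

2726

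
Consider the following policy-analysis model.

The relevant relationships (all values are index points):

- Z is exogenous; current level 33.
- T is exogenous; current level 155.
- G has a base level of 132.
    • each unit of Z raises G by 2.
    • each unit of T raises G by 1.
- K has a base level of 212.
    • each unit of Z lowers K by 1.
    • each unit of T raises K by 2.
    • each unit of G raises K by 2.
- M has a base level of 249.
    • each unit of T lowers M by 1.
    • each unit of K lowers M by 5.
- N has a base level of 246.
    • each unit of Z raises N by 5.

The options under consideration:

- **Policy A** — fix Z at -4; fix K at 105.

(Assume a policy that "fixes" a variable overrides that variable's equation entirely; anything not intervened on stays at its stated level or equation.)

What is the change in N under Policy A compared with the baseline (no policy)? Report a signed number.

-185

Baseline:
  Z = 33
  N = 246 + 5·33 = 411
Policy A (Z := -4, K := 105):
  Z = -4
  N = 246 + 5·(-4) = 226
Change in N: 226 − 411 = -185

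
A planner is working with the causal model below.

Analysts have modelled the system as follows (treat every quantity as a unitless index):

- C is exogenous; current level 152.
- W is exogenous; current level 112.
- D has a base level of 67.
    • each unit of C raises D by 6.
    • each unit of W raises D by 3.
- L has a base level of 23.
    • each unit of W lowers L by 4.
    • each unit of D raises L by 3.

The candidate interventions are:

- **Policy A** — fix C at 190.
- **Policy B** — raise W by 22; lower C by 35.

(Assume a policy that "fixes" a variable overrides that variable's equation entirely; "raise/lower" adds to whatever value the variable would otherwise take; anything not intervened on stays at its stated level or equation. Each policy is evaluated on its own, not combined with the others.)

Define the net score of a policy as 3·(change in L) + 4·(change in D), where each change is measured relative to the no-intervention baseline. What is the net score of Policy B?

-2136

Baseline:
  C = 152
  W = 112
  D = 67 + 6·152 + 3·112 = 1315
  L = 23 − 4·112 + 3·1315 = 3520
Policy B (W + 22, C − 35):
  C = 152 − 35 = 117
  W = 112 + 22 = 134
  D = 67 + 6·117 + 3·134 = 1171
  L = 23 − 4·134 + 3·1171 = 3000
ΔL = 3000 − 3520 = -520; ΔD = 1171 − 1315 = -144
Score = 3·(-520) + 4·(-144) = -2136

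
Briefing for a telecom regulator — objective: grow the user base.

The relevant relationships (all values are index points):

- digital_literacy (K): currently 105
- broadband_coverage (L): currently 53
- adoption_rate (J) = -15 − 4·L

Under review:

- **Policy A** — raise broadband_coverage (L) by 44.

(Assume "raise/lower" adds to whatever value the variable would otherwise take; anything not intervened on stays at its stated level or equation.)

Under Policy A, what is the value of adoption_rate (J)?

Policy A (L + 44):
  L = 53 + 44 = 97
  J = -15 − 4·97 = -403

-403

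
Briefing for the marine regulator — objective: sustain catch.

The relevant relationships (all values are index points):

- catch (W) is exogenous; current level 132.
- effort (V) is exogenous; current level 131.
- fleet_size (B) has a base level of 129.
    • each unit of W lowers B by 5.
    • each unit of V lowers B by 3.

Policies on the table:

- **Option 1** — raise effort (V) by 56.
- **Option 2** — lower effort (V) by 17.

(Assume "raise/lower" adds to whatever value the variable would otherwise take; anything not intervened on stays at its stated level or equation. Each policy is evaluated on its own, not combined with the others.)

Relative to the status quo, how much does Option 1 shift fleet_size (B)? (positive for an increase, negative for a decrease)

Baseline:
  W = 132
  V = 131
  B = 129 − 5·132 − 3·131 = -924
Option 1 (V + 56):
  W = 132
  V = 131 + 56 = 187
  B = 129 − 5·132 − 3·187 = -1092
Change in B: -1092 − (-924) = -168

-168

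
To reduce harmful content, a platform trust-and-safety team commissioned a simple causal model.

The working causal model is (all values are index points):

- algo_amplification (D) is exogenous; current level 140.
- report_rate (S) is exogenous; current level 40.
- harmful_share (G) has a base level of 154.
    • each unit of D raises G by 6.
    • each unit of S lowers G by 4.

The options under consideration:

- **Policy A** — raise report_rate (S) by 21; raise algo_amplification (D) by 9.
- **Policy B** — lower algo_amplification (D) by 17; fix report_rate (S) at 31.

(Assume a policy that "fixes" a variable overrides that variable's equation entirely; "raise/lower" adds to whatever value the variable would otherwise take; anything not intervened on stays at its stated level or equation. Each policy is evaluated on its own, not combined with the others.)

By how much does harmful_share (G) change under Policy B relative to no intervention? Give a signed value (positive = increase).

Baseline:
  D = 140
  S = 40
  G = 154 + 6·140 − 4·40 = 834
Policy B (D − 17, S := 31):
  D = 140 − 17 = 123
  S = 31
  G = 154 + 6·123 − 4·31 = 768
Change in G: 768 − 834 = -66

-66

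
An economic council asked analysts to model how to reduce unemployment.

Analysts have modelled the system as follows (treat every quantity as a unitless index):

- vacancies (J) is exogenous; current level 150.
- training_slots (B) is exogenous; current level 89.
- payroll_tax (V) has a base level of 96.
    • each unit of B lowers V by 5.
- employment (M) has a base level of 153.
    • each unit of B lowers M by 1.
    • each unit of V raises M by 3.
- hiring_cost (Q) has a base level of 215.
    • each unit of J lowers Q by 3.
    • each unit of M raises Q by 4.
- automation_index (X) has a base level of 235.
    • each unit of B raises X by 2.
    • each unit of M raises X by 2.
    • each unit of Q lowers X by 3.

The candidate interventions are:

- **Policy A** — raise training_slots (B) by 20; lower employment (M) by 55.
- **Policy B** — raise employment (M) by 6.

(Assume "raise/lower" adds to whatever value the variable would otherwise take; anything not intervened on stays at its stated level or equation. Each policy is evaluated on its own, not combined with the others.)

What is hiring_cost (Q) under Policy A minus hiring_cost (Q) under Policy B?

Policy A (B + 20, M − 55):
  J = 150
  B = 89 + 20 = 109
  V = 96 − 5·109 = -449
  M = 153 − 109 + 3·(-449) (−55 from intervention) = -1358
  Q = 215 − 3·150 + 4·(-1358) = -5667
Policy B (M + 6):
  J = 150
  B = 89
  V = 96 − 5·89 = -349
  M = 153 − 89 + 3·(-349) (+6 from intervention) = -977
  Q = 215 − 3·150 + 4·(-977) = -4143
Q: -5667 − (-4143) = -1524

-1524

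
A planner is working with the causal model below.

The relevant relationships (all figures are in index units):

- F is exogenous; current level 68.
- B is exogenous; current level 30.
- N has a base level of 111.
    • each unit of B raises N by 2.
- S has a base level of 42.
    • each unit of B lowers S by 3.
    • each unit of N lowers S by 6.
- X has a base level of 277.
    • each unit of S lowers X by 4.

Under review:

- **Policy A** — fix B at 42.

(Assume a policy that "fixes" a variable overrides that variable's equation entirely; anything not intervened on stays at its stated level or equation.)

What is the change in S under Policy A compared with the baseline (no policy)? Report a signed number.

Baseline:
  B = 30
  N = 111 + 2·30 = 171
  S = 42 − 3·30 − 6·171 = -1074
Policy A (B := 42):
  B = 42
  N = 111 + 2·42 = 195
  S = 42 − 3·42 − 6·195 = -1254
Change in S: -1254 − (-1074) = -180

-180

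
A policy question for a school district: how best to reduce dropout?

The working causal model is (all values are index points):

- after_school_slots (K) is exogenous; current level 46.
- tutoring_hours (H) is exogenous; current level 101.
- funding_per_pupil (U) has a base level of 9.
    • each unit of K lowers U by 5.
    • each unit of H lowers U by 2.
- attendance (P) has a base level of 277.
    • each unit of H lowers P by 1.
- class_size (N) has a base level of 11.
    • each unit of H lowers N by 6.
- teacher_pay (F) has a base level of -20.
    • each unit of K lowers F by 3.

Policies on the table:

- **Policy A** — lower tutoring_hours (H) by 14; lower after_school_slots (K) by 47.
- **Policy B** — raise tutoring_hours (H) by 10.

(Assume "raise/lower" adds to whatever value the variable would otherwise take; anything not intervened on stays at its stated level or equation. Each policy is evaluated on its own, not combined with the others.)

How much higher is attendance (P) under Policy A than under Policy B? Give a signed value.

Policy A (H − 14, K − 47):
  H = 101 − 14 = 87
  P = 277 − 87 = 190
Policy B (H + 10):
  H = 101 + 10 = 111
  P = 277 − 111 = 166
P: 190 − 166 = 24

24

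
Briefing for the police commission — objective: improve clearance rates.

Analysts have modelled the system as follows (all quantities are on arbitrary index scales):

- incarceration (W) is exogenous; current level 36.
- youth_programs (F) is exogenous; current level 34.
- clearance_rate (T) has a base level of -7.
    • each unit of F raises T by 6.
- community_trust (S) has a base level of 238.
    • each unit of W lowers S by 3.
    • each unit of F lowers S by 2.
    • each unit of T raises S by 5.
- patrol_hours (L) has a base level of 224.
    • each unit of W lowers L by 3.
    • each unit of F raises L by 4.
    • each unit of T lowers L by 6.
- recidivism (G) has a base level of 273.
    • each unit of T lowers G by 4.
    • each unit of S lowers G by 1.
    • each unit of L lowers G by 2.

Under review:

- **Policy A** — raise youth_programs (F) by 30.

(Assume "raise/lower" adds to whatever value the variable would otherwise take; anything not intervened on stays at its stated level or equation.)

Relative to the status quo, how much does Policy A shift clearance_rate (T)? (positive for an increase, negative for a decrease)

180

Baseline:
  F = 34
  T = -7 + 6·34 = 197
Policy A (F + 30):
  F = 34 + 30 = 64
  T = -7 + 6·64 = 377
Change in T: 377 − 197 = 180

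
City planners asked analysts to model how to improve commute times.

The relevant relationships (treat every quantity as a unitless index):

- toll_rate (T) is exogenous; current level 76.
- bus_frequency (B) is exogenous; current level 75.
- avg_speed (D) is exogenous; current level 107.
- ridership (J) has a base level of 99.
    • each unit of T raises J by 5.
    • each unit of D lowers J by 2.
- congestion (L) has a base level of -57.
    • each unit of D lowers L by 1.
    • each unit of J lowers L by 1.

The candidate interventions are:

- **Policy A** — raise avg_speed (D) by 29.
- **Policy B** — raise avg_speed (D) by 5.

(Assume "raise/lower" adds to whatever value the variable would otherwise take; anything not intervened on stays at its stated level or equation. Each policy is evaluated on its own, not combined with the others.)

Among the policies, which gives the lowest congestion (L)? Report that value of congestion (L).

-424

Policy A (D + 29):
  T = 76
  D = 107 + 29 = 136
  J = 99 + 5·76 − 2·136 = 207
  L = -57 − 136 − 207 = -400
Policy B (D + 5):
  T = 76
  D = 107 + 5 = 112
  J = 99 + 5·76 − 2·112 = 255
  L = -57 − 112 − 255 = -424
Comparing — Policy A: L=-400, Policy B: L=-424. Lowest is -424 (Policy B).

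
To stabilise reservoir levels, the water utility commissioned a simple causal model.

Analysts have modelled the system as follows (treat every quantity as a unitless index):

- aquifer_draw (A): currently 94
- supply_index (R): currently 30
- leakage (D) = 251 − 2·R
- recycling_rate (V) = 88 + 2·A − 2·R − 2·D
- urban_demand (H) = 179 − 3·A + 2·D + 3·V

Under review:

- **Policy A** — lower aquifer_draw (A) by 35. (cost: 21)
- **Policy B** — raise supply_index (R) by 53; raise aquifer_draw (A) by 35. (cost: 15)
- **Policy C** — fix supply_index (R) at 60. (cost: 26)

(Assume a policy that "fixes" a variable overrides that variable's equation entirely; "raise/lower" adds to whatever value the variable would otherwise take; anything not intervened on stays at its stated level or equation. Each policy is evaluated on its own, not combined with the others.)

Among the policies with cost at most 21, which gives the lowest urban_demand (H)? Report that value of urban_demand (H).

-324

Policy A (A − 35):
  A = 94 − 35 = 59
  R = 30
  D = 251 − 2·30 = 191
  V = 88 + 2·59 − 2·30 − 2·191 = -236
  H = 179 − 3·59 + 2·191 + 3·(-236) = -324
Policy B (R + 53, A + 35):
  A = 94 + 35 = 129
  R = 30 + 53 = 83
  D = 251 − 2·83 = 85
  V = 88 + 2·129 − 2·83 − 2·85 = 10
  H = 179 − 3·129 + 2·85 + 3·10 = -8
Comparing — Policy A: H=-324, Policy B: H=-8. Lowest is -324 (Policy A).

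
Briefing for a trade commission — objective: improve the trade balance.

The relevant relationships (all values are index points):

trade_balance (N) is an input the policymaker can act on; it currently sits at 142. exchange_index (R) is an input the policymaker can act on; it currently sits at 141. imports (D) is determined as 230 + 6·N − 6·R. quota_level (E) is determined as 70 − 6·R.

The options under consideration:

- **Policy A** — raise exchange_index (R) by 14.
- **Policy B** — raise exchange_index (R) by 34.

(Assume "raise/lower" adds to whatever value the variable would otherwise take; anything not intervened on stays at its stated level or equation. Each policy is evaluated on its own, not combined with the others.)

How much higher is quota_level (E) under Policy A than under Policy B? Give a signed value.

120

Policy A (R + 14):
  R = 141 + 14 = 155
  E = 70 − 6·155 = -860
Policy B (R + 34):
  R = 141 + 34 = 175
  E = 70 − 6·175 = -980
E: -860 − (-980) = 120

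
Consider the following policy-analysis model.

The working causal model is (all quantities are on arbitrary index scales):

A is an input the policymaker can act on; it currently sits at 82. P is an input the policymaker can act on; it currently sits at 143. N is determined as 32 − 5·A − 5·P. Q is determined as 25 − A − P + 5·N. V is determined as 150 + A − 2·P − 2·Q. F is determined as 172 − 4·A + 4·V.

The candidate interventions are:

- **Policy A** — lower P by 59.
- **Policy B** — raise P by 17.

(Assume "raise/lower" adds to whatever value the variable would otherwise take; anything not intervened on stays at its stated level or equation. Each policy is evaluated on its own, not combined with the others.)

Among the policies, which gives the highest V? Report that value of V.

Policy A (P − 59):
  A = 82
  P = 143 − 59 = 84
  N = 32 − 5·82 − 5·84 = -798
  Q = 25 − 82 − 84 + 5·(-798) = -4131
  V = 150 + 82 − 2·84 − 2·(-4131) = 8326
Policy B (P + 17):
  A = 82
  P = 143 + 17 = 160
  N = 32 − 5·82 − 5·160 = -1178
  Q = 25 − 82 − 160 + 5·(-1178) = -6107
  V = 150 + 82 − 2·160 − 2·(-6107) = 12126
Comparing — Policy A: V=8326, Policy B: V=12126. Highest is 12126 (Policy B).

12126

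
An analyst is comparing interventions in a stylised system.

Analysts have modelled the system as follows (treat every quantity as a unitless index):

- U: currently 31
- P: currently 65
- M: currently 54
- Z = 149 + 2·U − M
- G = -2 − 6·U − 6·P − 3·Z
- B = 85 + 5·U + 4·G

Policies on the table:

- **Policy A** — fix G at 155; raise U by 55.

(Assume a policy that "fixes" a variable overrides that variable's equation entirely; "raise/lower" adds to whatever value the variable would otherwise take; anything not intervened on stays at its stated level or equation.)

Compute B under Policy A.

1135

Policy A (G := 155, U + 55):
  U = 31 + 55 = 86
  P = 65
  M = 54
  Z = 149 + 2·86 − 54 = 267
  G = 155
  B = 85 + 5·86 + 4·155 = 1135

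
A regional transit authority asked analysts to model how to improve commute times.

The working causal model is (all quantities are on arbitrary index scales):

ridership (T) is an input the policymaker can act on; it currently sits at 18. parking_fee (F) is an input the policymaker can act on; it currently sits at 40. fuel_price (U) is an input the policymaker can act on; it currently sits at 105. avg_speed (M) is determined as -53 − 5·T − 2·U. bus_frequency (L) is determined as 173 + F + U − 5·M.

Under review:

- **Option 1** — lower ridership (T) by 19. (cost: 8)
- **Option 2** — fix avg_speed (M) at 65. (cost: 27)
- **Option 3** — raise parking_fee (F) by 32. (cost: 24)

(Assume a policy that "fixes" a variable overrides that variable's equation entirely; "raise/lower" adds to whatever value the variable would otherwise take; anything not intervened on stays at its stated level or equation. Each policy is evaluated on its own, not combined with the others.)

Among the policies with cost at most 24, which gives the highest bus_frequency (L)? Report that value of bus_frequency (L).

2115

Option 1 (T − 19):
  T = 18 − 19 = -1
  F = 40
  U = 105
  M = -53 − 5·(-1) − 2·105 = -258
  L = 173 + 40 + 105 − 5·(-258) = 1608
Option 3 (F + 32):
  T = 18
  F = 40 + 32 = 72
  U = 105
  M = -53 − 5·18 − 2·105 = -353
  L = 173 + 72 + 105 − 5·(-353) = 2115
Comparing — Option 1: L=1608, Option 3: L=2115. Highest is 2115 (Option 3).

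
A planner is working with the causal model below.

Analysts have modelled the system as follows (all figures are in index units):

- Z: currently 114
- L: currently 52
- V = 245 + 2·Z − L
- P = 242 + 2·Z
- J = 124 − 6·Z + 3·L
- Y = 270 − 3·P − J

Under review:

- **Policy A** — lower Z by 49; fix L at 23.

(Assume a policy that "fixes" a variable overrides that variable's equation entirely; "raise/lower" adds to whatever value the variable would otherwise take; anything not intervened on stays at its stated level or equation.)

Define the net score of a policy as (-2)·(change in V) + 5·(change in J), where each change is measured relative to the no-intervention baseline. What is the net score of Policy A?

Baseline:
  Z = 114
  L = 52
  V = 245 + 2·114 − 52 = 421
  J = 124 − 6·114 + 3·52 = -404
Policy A (Z − 49, L := 23):
  Z = 114 − 49 = 65
  L = 23
  V = 245 + 2·65 − 23 = 352
  J = 124 − 6·65 + 3·23 = -197
ΔV = 352 − 421 = -69; ΔJ = -197 − (-404) = 207
Score = (-2)·(-69) + 5·207 = 1173

1173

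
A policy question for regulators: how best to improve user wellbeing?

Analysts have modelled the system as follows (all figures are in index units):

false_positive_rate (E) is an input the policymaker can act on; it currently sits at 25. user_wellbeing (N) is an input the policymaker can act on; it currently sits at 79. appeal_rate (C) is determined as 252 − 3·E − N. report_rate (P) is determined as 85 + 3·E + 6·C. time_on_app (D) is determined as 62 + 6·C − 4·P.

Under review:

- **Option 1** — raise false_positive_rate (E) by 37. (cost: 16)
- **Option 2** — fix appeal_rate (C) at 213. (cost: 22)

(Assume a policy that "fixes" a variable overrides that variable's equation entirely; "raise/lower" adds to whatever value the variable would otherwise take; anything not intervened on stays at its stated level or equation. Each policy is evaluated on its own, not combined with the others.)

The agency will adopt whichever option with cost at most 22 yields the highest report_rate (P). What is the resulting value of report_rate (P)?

1438

Option 1 (E + 37):
  E = 25 + 37 = 62
  N = 79
  C = 252 − 3·62 − 79 = -13
  P = 85 + 3·62 + 6·(-13) = 193
Option 2 (C := 213):
  E = 25
  N = 79
  C = 213
  P = 85 + 3·25 + 6·213 = 1438
Comparing — Option 1: P=193, Option 2: P=1438. Highest is 1438 (Option 2).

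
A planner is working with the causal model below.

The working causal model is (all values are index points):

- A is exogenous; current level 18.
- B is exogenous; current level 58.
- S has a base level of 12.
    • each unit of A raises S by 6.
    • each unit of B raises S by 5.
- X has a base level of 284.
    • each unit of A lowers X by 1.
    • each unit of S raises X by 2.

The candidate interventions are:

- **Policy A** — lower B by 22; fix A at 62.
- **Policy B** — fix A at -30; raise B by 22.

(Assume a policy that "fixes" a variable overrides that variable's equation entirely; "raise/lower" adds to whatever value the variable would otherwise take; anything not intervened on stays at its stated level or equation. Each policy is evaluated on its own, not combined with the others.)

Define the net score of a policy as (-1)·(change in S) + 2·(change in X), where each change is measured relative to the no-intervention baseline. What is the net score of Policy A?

374

Baseline:
  A = 18
  B = 58
  S = 12 + 6·18 + 5·58 = 410
  X = 284 − 18 + 2·410 = 1086
Policy A (B − 22, A := 62):
  A = 62
  B = 58 − 22 = 36
  S = 12 + 6·62 + 5·36 = 564
  X = 284 − 62 + 2·564 = 1350
ΔS = 564 − 410 = 154; ΔX = 1350 − 1086 = 264
Score = (-1)·154 + 2·264 = 374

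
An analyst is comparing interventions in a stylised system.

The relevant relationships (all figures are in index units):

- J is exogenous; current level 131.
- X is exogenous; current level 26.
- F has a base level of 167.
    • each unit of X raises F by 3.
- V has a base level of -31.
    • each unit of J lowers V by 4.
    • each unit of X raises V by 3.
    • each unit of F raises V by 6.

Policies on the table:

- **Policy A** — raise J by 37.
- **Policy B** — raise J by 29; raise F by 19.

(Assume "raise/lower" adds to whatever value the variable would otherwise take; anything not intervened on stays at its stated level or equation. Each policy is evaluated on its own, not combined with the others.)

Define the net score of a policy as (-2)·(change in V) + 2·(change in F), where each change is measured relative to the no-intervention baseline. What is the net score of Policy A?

296

Baseline:
  J = 131
  X = 26
  F = 167 + 3·26 = 245
  V = -31 − 4·131 + 3·26 + 6·245 = 993
Policy A (J + 37):
  J = 131 + 37 = 168
  X = 26
  F = 167 + 3·26 = 245
  V = -31 − 4·168 + 3·26 + 6·245 = 845
ΔV = 845 − 993 = -148; ΔF = 245 − 245 = 0
Score = (-2)·(-148) + 2·0 = 296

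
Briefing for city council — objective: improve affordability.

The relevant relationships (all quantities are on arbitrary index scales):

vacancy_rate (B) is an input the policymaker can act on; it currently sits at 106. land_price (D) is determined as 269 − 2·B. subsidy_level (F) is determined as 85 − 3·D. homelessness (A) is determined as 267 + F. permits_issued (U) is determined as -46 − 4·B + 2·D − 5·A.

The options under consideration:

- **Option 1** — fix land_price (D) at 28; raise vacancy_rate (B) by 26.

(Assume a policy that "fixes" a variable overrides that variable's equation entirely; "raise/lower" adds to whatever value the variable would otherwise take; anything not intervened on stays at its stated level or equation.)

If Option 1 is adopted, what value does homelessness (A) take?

Option 1 (D := 28, B + 26):
  B = 106 + 26 = 132
  D = 28
  F = 85 − 3·28 = 1
  A = 267 + 1 = 268

268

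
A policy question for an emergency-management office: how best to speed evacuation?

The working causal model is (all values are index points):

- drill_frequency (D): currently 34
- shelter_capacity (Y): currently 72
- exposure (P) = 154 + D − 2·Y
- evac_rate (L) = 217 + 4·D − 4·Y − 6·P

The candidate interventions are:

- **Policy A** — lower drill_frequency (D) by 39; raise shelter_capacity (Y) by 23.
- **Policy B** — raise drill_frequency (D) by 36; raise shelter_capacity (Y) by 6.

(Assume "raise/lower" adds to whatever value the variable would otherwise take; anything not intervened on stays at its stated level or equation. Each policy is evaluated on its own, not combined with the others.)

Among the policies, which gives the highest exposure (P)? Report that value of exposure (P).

Policy A (D − 39, Y + 23):
  D = 34 − 39 = -5
  Y = 72 + 23 = 95
  P = 154 + (-5) − 2·95 = -41
Policy B (D + 36, Y + 6):
  D = 34 + 36 = 70
  Y = 72 + 6 = 78
  P = 154 + 70 − 2·78 = 68
Comparing — Policy A: P=-41, Policy B: P=68. Highest is 68 (Policy B).

68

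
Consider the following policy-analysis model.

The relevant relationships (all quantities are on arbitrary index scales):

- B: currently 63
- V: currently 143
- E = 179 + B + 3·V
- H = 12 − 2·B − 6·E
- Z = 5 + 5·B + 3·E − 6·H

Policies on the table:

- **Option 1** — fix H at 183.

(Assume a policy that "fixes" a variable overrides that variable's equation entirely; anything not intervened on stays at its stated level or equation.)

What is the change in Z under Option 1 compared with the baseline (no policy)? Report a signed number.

Baseline:
  B = 63
  V = 143
  E = 179 + 63 + 3·143 = 671
  H = 12 − 2·63 − 6·671 = -4140
  Z = 5 + 5·63 + 3·671 − 6·(-4140) = 27173
Option 1 (H := 183):
  B = 63
  V = 143
  E = 179 + 63 + 3·143 = 671
  H = 183
  Z = 5 + 5·63 + 3·671 − 6·183 = 1235
Change in Z: 1235 − 27173 = -25938

-25938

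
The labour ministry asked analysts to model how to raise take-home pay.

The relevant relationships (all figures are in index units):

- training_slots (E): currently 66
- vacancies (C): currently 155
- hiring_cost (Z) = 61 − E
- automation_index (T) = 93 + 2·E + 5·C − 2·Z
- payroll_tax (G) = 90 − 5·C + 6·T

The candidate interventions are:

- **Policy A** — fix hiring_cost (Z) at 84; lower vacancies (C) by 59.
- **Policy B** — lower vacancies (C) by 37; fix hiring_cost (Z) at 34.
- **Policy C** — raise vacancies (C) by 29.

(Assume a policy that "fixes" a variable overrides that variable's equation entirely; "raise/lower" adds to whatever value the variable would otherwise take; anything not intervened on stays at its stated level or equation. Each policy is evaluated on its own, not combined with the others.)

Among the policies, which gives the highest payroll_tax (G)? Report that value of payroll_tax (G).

6100

Policy A (Z := 84, C − 59):
  E = 66
  C = 155 − 59 = 96
  Z = 84
  T = 93 + 2·66 + 5·96 − 2·84 = 537
  G = 90 − 5·96 + 6·537 = 2832
Policy B (C − 37, Z := 34):
  E = 66
  C = 155 − 37 = 118
  Z = 34
  T = 93 + 2·66 + 5·118 − 2·34 = 747
  G = 90 − 5·118 + 6·747 = 3982
Policy C (C + 29):
  E = 66
  C = 155 + 29 = 184
  Z = 61 − 66 = -5
  T = 93 + 2·66 + 5·184 − 2·(-5) = 1155
  G = 90 − 5·184 + 6·1155 = 6100
Comparing — Policy A: G=2832, Policy B: G=3982, Policy C: G=6100. Highest is 6100 (Policy C).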